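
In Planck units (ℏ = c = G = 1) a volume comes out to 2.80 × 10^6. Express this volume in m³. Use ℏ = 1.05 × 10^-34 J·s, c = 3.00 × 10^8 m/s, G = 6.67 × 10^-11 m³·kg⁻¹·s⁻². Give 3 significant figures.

One Planck volume: V_P = (ℏG/c³)^(3/2) = 4.18 × 10^-105 m³.
2.80 × 10^6 × 4.18 × 10^-105 m³ = 1.17 × 10^-98 m³

1.17 × 10^-98 m³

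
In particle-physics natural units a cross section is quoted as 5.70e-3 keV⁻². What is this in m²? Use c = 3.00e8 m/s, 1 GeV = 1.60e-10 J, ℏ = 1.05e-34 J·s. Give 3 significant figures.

Area is [L]² = [E]⁻²·(ℏc)²; restore (ℏc)².
1 GeV⁻² → (ℏc)² × (1 GeV in J)⁻² = 3.88e-32 m².
Convert the energy scale: 5.70e-3 keV⁻² = 5.70e9 GeV⁻².
Result: 5.70e9 × 3.88e-32 = 2.21e-22 m².

2.21e-22 m²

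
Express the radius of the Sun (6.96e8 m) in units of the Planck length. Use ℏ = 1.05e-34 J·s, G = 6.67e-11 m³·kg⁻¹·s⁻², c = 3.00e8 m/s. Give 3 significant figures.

4.32e43

Planck length: ℓ_P = √(ℏG/c³) = 1.61e-35 m.
6.96e8 / 1.61e-35 = 4.32e43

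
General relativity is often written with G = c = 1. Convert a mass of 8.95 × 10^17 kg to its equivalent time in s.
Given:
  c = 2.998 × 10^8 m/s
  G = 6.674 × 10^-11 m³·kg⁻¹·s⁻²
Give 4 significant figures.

2.217 × 10^-18 s

Mass → time via G/c³.
8.95 × 10^17 kg × (G/c³) = 2.217 × 10^-18 s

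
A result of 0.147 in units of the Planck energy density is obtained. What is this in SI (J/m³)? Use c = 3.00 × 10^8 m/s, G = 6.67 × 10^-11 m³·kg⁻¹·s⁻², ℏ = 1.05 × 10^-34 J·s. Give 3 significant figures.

6.88 × 10^112 J/m³

One Planck energy density: u_P = c⁷/(ℏG²) = 4.68 × 10^113 J/m³.
0.147 × 4.68 × 10^113 J/m³ = 6.88 × 10^112 J/m³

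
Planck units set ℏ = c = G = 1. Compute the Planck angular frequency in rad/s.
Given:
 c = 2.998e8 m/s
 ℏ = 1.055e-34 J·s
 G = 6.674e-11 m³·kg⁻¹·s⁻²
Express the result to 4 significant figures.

1.855e43 rad/s

From ℏ = c = G = 1 the angular frequency scale is ω_P = √(c⁵/(ℏG)).
  = √(3.440e86)
  = 1.855e43 rad/s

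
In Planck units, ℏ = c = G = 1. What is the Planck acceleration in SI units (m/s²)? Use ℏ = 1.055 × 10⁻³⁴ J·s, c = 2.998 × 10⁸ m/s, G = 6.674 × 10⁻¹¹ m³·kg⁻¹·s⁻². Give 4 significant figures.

From ℏ = c = G = 1 the acceleration scale is a_P = √(c⁷/(ℏG)).
  = √(3.092 × 10¹⁰³)
  = 5.560 × 10⁵¹ m/s²

5.560 × 10⁵¹ m/s²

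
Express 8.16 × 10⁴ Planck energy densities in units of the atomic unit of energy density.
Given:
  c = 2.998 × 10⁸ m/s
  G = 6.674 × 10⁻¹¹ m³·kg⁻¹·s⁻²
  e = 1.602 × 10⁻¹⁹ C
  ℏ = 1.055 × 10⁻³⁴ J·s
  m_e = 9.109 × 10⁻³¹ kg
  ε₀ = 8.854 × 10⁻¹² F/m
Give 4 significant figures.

1.290 × 10¹⁰⁵

Planck energy density: u_P = c⁷/(ℏG²) = 4.632 × 10¹¹³ J/m³
atomic unit of energy density: u_au = E_h/a₀³ = m_e⁴e¹⁰/((4πε₀)⁵ℏ⁸) = 2.929 × 10¹³ J/m³
8.16 × 10⁴ × 4.632 × 10¹¹³ / 2.929 × 10¹³ = 1.290 × 10¹⁰⁵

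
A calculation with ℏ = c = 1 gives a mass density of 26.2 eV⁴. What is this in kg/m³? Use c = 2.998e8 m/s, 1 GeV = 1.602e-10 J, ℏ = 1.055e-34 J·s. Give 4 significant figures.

6.068e-15 kg/m³

Mass density is [E]/(c²[L]³) = [E]⁴/(ℏ³c⁵).
1 GeV⁴ → 1/(ℏ³c⁵) × (1 GeV in J)⁴ = 2.316e20 kg/m³.
Convert the energy scale: 26.2 eV⁴ = 2.62e-35 GeV⁴.
Result: 2.62e-35 × 2.316e20 = 6.068e-15 kg/m³.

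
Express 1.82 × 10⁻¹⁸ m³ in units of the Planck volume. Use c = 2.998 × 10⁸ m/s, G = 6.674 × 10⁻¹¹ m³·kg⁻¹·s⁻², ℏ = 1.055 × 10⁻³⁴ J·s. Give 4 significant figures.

4.309 × 10⁸⁶

Planck volume: V_P = (ℏG/c³)^(3/2) = 4.224 × 10⁻¹⁰⁵ m³.
1.82 × 10⁻¹⁸ / 4.224 × 10⁻¹⁰⁵ = 4.309 × 10⁸⁶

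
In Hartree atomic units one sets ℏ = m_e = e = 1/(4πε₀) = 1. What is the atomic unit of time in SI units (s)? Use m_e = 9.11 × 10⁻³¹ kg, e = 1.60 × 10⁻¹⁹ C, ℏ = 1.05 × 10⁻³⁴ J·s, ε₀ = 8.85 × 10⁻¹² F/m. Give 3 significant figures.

2.40 × 10⁻¹⁷ s

τ_au = (4πε₀)²ℏ³/(m_e e⁴)
E_h = 4.38 × 10⁻¹⁸ J
ℏ/E_h = 2.40 × 10⁻¹⁷ s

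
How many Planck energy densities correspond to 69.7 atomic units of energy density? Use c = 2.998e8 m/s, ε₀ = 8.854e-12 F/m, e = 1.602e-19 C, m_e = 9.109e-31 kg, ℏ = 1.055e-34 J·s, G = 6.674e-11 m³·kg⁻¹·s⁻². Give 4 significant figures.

4.407e-99

atomic unit of energy density: u_au = E_h/a₀³ = m_e⁴e¹⁰/((4πε₀)⁵ℏ⁸) = 2.929e13 J/m³
Planck energy density: u_P = c⁷/(ℏG²) = 4.632e113 J/m³
69.7 × 2.929e13 / 4.632e113 = 4.407e-99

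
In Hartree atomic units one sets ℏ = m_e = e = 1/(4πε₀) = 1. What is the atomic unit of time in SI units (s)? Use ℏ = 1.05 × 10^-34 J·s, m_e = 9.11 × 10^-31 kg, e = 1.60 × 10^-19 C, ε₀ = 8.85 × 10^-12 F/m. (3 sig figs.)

τ_au = (4πε₀)²ℏ³/(m_e e⁴)
E_h = 4.38 × 10^-18 J
ℏ/E_h = 2.40 × 10^-17 s

2.40 × 10^-17 s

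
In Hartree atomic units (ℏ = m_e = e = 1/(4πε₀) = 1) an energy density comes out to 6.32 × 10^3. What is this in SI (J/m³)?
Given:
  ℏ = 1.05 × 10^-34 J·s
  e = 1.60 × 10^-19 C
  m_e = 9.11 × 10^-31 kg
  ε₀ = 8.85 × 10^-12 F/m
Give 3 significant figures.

1.90 × 10^17 J/m³

One atomic unit of energy density: u_au = E_h/a₀³ = m_e⁴e¹⁰/((4πε₀)⁵ℏ⁸) = 3.01 × 10^13 J/m³.
6.32 × 10^3 × 3.01 × 10^13 J/m³ = 1.90 × 10^17 J/m³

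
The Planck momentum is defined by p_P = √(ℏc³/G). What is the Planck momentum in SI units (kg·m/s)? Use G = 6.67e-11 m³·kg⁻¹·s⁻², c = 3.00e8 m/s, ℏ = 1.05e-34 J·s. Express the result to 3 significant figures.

p_P = √(ℏc³/G)
  = √(42.5)
  = 6.52 kg·m/s

6.52 kg·m/s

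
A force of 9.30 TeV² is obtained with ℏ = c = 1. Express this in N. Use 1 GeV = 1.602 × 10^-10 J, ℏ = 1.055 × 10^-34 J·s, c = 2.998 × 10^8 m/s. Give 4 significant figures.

Force is [E]/[L] = [E]²/(ℏc); restore (ℏc)⁻¹.
1 GeV² → 1/(ℏc) × (1 GeV in J)² = 8.114 × 10^5 N.
Convert the energy scale: 9.30 TeV² = 9.30 × 10^6 GeV².
Result: 9.30 × 10^6 × 8.114 × 10^5 = 7.546 × 10^12 N.

7.546 × 10^12 N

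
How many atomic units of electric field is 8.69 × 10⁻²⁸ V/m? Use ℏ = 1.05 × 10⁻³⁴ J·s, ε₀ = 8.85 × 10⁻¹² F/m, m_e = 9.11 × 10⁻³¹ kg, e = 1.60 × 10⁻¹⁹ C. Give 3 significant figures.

atomic unit of electric field: E_au = E_h/(e a₀) = m_e²e⁵/((4πε₀)³ℏ⁴) = 5.20 × 10¹¹ V/m.
8.69 × 10⁻²⁸ / 5.20 × 10¹¹ = 1.67 × 10⁻³⁹

1.67 × 10⁻³⁹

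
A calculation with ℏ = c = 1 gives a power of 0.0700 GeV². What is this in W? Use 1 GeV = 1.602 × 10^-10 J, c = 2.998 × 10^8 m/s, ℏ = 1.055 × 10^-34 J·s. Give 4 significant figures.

Power is [E]/[T] = [E]²/ℏ.
1 GeV² → 1/ℏ × (1 GeV in J)² = 2.433 × 10^14 W.
Result: 0.0700 × 2.433 × 10^14 = 1.703 × 10^13 W.

1.703 × 10^13 W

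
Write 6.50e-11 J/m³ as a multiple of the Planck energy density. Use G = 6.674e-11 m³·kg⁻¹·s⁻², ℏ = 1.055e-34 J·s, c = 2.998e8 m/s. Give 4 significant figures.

Planck energy density: u_P = c⁷/(ℏG²) = 4.632e113 J/m³.
6.50e-11 / 4.632e113 = 1.403e-124

1.403e-124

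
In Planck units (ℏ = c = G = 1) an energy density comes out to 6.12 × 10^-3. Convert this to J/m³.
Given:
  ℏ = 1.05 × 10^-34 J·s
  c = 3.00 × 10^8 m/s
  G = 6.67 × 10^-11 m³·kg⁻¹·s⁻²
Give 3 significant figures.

One Planck energy density: u_P = c⁷/(ℏG²) = 4.68 × 10^113 J/m³.
6.12 × 10^-3 × 4.68 × 10^113 J/m³ = 2.87 × 10^111 J/m³

2.87 × 10^111 J/m³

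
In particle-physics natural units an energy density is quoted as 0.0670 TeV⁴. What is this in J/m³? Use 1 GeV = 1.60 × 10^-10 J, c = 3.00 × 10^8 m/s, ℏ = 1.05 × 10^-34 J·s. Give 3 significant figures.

1.40 × 10^48 J/m³

[E]/[L]³ = [E]⁴/(ℏc)³; restore (ℏc)⁻³.
1 GeV⁴ → 1/(ℏc)³ × (1 GeV in J)⁴ = 2.10 × 10^37 J/m³.
Convert the energy scale: 0.0670 TeV⁴ = 6.70 × 10^10 GeV⁴.
Result: 6.70 × 10^10 × 2.10 × 10^37 = 1.40 × 10^48 J/m³.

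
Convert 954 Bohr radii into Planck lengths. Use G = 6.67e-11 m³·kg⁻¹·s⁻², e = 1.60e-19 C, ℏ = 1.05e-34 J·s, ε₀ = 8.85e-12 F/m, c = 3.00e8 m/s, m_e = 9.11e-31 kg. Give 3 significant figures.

Bohr radius: a₀ = 4πε₀ℏ²/(m_e e²) = 5.26e-11 m
Planck length: ℓ_P = √(ℏG/c³) = 1.61e-35 m
954 × 5.26e-11 / 1.61e-35 = 3.11e27

3.11e27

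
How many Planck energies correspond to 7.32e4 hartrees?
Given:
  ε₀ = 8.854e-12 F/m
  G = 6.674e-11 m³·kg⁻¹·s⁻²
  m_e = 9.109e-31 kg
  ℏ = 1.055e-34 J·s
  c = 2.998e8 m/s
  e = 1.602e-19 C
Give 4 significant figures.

hartree: E_h = m_e e⁴/(4πε₀ℏ)² = 4.354e-18 J
Planck energy: E_P = √(ℏc⁵/G) = 1.957e9 J
7.32e4 × 4.354e-18 / 1.957e9 = 1.629e-22

1.629e-22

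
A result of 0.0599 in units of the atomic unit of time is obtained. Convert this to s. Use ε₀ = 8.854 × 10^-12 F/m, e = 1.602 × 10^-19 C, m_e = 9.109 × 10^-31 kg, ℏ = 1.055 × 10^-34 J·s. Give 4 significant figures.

1.451 × 10^-18 s

One atomic unit of time: τ_au = (4πε₀)²ℏ³/(m_e e⁴) = 2.423 × 10^-17 s.
0.0599 × 2.423 × 10^-17 s = 1.451 × 10^-18 s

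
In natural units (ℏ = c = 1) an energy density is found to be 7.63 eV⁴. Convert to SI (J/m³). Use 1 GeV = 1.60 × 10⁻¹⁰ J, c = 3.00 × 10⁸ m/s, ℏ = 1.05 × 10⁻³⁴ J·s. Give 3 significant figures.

160 J/m³

[E]/[L]³ = [E]⁴/(ℏc)³; restore (ℏc)⁻³.
1 GeV⁴ → 1/(ℏc)³ × (1 GeV in J)⁴ = 2.10 × 10³⁷ J/m³.
Convert the energy scale: 7.63 eV⁴ = 7.63 × 10⁻³⁶ GeV⁴.
Result: 7.63 × 10⁻³⁶ × 2.10 × 10³⁷ = 160 J/m³.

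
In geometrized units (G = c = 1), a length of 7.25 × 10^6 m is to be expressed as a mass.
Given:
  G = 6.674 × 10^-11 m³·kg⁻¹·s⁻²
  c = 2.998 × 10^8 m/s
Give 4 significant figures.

9.764 × 10^33 kg

Length → mass via c²/G.
7.25 × 10^6 m × (c²/G) = 9.764 × 10^33 kg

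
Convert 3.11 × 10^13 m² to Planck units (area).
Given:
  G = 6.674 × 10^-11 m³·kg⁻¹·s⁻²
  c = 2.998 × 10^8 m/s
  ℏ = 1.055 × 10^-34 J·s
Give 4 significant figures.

1.190 × 10^83

Planck area: A_P = ℏG/c³ = 2.613 × 10^-70 m².
3.11 × 10^13 / 2.613 × 10^-70 = 1.190 × 10^83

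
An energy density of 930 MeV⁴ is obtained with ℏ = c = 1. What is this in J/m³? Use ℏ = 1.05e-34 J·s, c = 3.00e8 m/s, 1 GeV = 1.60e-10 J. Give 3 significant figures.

[E]/[L]³ = [E]⁴/(ℏc)³; restore (ℏc)⁻³.
1 GeV⁴ → 1/(ℏc)³ × (1 GeV in J)⁴ = 2.10e37 J/m³.
Convert the energy scale: 930 MeV⁴ = 9.30e-10 GeV⁴.
Result: 9.30e-10 × 2.10e37 = 1.95e28 J/m³.

1.95e28 J/m³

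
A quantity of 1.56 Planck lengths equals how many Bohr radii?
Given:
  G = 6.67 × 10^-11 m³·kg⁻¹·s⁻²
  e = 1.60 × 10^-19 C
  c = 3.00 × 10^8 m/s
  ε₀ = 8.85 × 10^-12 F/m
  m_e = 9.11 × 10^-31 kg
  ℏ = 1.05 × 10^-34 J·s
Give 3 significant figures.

Planck length: ℓ_P = √(ℏG/c³) = 1.61 × 10^-35 m
Bohr radius: a₀ = 4πε₀ℏ²/(m_e e²) = 5.26 × 10^-11 m
1.56 × 1.61 × 10^-35 / 5.26 × 10^-11 = 4.78 × 10^-25

4.78 × 10^-25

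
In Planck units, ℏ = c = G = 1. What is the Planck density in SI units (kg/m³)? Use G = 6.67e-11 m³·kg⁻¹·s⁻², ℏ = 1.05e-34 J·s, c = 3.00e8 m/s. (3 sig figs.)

Dimensional analysis gives ρ_P = c⁵/(ℏG²).
  = 2.43e42 / 4.67e-55
  = 5.20e96 kg/m³

5.20e96 kg/m³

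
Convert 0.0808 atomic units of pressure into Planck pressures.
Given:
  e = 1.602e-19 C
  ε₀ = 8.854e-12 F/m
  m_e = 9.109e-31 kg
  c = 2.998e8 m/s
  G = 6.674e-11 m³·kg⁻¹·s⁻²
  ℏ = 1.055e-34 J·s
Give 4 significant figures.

atomic unit of pressure: P_au = E_h/a₀³ = m_e⁴e¹⁰/((4πε₀)⁵ℏ⁸) = 2.929e13 Pa
Planck pressure: p_P = c⁷/(ℏG²) = 4.632e113 Pa
0.0808 × 2.929e13 / 4.632e113 = 5.109e-102

5.109e-102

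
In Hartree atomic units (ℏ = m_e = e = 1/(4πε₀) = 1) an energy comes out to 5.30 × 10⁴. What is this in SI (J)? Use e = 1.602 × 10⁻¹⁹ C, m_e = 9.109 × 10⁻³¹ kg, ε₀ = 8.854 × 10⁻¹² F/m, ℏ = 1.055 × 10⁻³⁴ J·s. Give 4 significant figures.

One hartree: E_h = m_e e⁴/(4πε₀ℏ)² = 4.354 × 10⁻¹⁸ J.
5.30 × 10⁴ × 4.354 × 10⁻¹⁸ J = 2.308 × 10⁻¹³ J

2.308 × 10⁻¹³ J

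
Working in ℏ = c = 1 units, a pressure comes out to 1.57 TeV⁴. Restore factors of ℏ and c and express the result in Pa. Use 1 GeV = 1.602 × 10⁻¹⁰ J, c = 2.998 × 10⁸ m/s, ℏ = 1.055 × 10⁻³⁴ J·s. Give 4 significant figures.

3.268 × 10⁴⁹ Pa

Pressure is [E]/[L]³ = [E]⁴/(ℏc)³.
1 GeV⁴ → 1/(ℏc)³ × (1 GeV in J)⁴ = 2.082 × 10³⁷ Pa.
Convert the energy scale: 1.57 TeV⁴ = 1.57 × 10¹² GeV⁴.
Result: 1.57 × 10¹² × 2.082 × 10³⁷ = 3.268 × 10⁴⁹ Pa.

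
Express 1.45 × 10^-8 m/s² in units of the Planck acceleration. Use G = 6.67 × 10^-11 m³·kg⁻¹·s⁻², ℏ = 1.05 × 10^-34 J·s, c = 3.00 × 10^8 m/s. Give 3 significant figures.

2.59 × 10^-60

Planck acceleration: a_P = √(c⁷/(ℏG)) = 5.59 × 10^51 m/s².
1.45 × 10^-8 / 5.59 × 10^51 = 2.59 × 10^-60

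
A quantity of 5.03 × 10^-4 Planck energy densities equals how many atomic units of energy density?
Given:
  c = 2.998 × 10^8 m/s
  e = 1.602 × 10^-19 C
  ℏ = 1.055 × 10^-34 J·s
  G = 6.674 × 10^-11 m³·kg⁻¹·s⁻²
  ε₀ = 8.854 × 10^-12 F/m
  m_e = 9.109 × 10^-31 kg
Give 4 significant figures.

Planck energy density: u_P = c⁷/(ℏG²) = 4.632 × 10^113 J/m³
atomic unit of energy density: u_au = E_h/a₀³ = m_e⁴e¹⁰/((4πε₀)⁵ℏ⁸) = 2.929 × 10^13 J/m³
5.03 × 10^-4 × 4.632 × 10^113 / 2.929 × 10^13 = 7.955 × 10^96

7.955 × 10^96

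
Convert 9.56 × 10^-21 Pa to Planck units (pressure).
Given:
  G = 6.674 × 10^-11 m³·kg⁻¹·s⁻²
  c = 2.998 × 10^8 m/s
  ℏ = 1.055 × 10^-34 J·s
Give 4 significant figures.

Planck pressure: p_P = c⁷/(ℏG²) = 4.632 × 10^113 Pa.
9.56 × 10^-21 / 4.632 × 10^113 = 2.064 × 10^-134

2.064 × 10^-134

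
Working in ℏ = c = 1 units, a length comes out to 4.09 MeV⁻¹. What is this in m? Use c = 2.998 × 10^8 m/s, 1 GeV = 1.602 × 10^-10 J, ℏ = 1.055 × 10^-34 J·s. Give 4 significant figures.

A length is [E]⁻¹ in ℏ=c=1; restore one factor of ℏc.
1 GeV⁻¹ → ℏc × (1 GeV in J)⁻¹ = 1.974 × 10^-16 m.
Convert the energy scale: 4.09 MeV⁻¹ = 4.09 × 10^3 GeV⁻¹.
Result: 4.09 × 10^3 × 1.974 × 10^-16 = 8.075 × 10^-13 m.

8.075 × 10^-13 m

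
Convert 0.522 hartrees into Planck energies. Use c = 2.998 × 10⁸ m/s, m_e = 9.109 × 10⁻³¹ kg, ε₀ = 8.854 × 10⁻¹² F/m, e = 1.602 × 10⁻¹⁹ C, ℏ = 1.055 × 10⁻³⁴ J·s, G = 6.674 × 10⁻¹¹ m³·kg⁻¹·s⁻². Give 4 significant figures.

1.162 × 10⁻²⁷

hartree: E_h = m_e e⁴/(4πε₀ℏ)² = 4.354 × 10⁻¹⁸ J
Planck energy: E_P = √(ℏc⁵/G) = 1.957 × 10⁹ J
0.522 × 4.354 × 10⁻¹⁸ / 1.957 × 10⁹ = 1.162 × 10⁻²⁷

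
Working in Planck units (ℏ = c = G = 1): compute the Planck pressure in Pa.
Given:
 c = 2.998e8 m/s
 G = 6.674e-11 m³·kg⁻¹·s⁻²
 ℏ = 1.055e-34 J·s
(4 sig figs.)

4.632e113 Pa

Dimensional analysis gives p_P = c⁷/(ℏG²).
  = 2.177e59 / 4.699e-55
  = 4.632e113 Pa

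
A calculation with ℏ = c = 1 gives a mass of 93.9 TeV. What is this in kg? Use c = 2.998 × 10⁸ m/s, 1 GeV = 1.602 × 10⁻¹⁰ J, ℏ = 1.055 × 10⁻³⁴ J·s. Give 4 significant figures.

1.674 × 10⁻²² kg

Mass is [E]/c²; divide by c².
1 GeV → 1/c² × (1 GeV in J) = 1.782 × 10⁻²⁷ kg.
Convert the energy scale: 93.9 TeV = 9.39 × 10⁴ GeV.
Result: 9.39 × 10⁴ × 1.782 × 10⁻²⁷ = 1.674 × 10⁻²² kg.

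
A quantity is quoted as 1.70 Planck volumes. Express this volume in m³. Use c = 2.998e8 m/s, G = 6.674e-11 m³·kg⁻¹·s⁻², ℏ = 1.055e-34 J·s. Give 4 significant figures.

One Planck volume: V_P = (ℏG/c³)^(3/2) = 4.224e-105 m³.
1.70 × 4.224e-105 m³ = 7.181e-105 m³

7.181e-105 m³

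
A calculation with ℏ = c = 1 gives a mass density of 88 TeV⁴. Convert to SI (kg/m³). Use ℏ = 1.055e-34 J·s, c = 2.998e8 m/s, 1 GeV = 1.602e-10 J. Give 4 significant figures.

Mass density is [E]/(c²[L]³) = [E]⁴/(ℏ³c⁵).
1 GeV⁴ → 1/(ℏ³c⁵) × (1 GeV in J)⁴ = 2.316e20 kg/m³.
Convert the energy scale: 88 TeV⁴ = 8.80e13 GeV⁴.
Result: 8.80e13 × 2.316e20 = 2.038e34 kg/m³.

2.038e34 kg/m³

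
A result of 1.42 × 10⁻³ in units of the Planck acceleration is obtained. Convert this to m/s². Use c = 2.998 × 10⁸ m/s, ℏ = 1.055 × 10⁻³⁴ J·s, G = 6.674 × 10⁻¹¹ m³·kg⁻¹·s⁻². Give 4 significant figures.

7.896 × 10⁴⁸ m/s²

One Planck acceleration: a_P = √(c⁷/(ℏG)) = 5.560 × 10⁵¹ m/s².
1.42 × 10⁻³ × 5.560 × 10⁵¹ m/s² = 7.896 × 10⁴⁸ m/s²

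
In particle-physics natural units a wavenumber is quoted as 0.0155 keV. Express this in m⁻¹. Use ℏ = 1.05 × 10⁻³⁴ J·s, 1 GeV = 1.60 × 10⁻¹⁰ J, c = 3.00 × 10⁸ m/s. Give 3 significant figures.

7.87 × 10⁷ m⁻¹

Inverse length is [E]/(ℏc).
1 GeV → 1/(ℏc) × (1 GeV in J) = 5.08 × 10¹⁵ m⁻¹.
Convert the energy scale: 0.0155 keV = 1.55 × 10⁻⁸ GeV.
Result: 1.55 × 10⁻⁸ × 5.08 × 10¹⁵ = 7.87 × 10⁷ m⁻¹.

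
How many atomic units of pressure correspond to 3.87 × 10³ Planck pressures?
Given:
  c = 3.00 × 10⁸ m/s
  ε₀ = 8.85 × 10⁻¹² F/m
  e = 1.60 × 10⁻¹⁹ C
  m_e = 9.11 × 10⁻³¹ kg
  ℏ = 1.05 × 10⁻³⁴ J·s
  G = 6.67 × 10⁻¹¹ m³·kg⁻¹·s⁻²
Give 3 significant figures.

6.01 × 10¹⁰³

Planck pressure: p_P = c⁷/(ℏG²) = 4.68 × 10¹¹³ Pa
atomic unit of pressure: P_au = E_h/a₀³ = m_e⁴e¹⁰/((4πε₀)⁵ℏ⁸) = 3.01 × 10¹³ Pa
3.87 × 10³ × 4.68 × 10¹¹³ / 3.01 × 10¹³ = 6.01 × 10¹⁰³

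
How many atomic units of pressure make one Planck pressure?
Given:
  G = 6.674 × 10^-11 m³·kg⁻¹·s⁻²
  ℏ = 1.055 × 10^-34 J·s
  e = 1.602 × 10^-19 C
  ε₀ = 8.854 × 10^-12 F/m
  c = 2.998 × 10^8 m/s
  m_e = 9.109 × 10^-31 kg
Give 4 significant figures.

Planck pressure: p_P = c⁷/(ℏG²) = 4.632 × 10^113 Pa
atomic unit of pressure: P_au = E_h/a₀³ = m_e⁴e¹⁰/((4πε₀)⁵ℏ⁸) = 2.929 × 10^13 Pa
ratio = 4.632 × 10^113 / 2.929 × 10^13 = 1.581 × 10^100

1.581 × 10^100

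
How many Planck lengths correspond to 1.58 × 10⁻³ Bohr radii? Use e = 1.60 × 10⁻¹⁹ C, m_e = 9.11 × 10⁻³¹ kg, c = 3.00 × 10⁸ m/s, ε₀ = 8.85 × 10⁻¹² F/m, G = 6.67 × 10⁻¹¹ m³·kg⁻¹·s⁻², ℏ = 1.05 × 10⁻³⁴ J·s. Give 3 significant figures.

Bohr radius: a₀ = 4πε₀ℏ²/(m_e e²) = 5.26 × 10⁻¹¹ m
Planck length: ℓ_P = √(ℏG/c³) = 1.61 × 10⁻³⁵ m
1.58 × 10⁻³ × 5.26 × 10⁻¹¹ / 1.61 × 10⁻³⁵ = 5.16 × 10²¹

5.16 × 10²¹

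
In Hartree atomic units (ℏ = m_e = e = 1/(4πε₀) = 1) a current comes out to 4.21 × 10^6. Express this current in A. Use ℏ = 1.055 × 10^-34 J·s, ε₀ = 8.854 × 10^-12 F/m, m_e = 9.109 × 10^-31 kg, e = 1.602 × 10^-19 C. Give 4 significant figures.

2.784 × 10^4 A

One atomic unit of electric current: I_au = e E_h/ℏ = m_e e⁵/((4πε₀)²ℏ³) = 6.612 × 10^-3 A.
4.21 × 10^6 × 6.612 × 10^-3 A = 2.784 × 10^4 A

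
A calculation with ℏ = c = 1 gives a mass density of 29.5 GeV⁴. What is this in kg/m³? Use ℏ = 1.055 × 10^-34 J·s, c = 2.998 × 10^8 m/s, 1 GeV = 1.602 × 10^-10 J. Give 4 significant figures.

Mass density is [E]/(c²[L]³) = [E]⁴/(ℏ³c⁵).
1 GeV⁴ → 1/(ℏ³c⁵) × (1 GeV in J)⁴ = 2.316 × 10^20 kg/m³.
Result: 29.5 × 2.316 × 10^20 = 6.832 × 10^21 kg/m³.

6.832 × 10^21 kg/m³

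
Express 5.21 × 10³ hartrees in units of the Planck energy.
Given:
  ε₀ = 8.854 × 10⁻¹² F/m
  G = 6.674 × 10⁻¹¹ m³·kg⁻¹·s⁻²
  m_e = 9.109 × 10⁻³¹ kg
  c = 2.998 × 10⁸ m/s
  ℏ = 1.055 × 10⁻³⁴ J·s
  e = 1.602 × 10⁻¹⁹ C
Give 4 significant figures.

hartree: E_h = m_e e⁴/(4πε₀ℏ)² = 4.354 × 10⁻¹⁸ J
Planck energy: E_P = √(ℏc⁵/G) = 1.957 × 10⁹ J
5.21 × 10³ × 4.354 × 10⁻¹⁸ / 1.957 × 10⁹ = 1.159 × 10⁻²³

1.159 × 10⁻²³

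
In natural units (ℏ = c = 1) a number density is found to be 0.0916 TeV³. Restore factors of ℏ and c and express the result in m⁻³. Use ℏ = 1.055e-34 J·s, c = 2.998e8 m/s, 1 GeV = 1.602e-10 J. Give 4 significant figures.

Number density is [L]⁻³ = [E]³/(ℏc)³.
1 GeV³ → 1/(ℏc)³ × (1 GeV in J)³ = 1.299e47 m⁻³.
Convert the energy scale: 0.0916 TeV³ = 9.16e7 GeV³.
Result: 9.16e7 × 1.299e47 = 1.190e55 m⁻³.

1.190e55 m⁻³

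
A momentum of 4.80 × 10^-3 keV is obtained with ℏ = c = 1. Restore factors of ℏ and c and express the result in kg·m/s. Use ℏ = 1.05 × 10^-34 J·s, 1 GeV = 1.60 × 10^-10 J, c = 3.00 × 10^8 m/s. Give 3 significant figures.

Momentum is [E]/c; divide by c.
1 GeV → 1/c × (1 GeV in J) = 5.33 × 10^-19 kg·m/s.
Convert the energy scale: 4.80 × 10^-3 keV = 4.80 × 10^-9 GeV.
Result: 4.80 × 10^-9 × 5.33 × 10^-19 = 2.56 × 10^-27 kg·m/s.

2.56 × 10^-27 kg·m/s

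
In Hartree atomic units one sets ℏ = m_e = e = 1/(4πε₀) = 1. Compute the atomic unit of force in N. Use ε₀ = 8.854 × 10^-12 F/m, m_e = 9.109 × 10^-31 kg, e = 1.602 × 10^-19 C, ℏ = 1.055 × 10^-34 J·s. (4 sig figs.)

F_au = E_h/a₀ = m_e²e⁶/((4πε₀)³ℏ⁴)
E_h = 4.354 × 10^-18 J
a₀ = 5.297 × 10^-11 m
E_h/a₀ = 8.220 × 10^-8 N

8.220 × 10^-8 N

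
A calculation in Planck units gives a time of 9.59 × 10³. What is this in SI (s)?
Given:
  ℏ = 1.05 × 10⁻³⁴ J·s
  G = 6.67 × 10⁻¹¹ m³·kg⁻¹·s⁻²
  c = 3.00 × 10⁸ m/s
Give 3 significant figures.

One Planck time: t_P = √(ℏG/c⁵) = 5.37 × 10⁻⁴⁴ s.
9.59 × 10³ × 5.37 × 10⁻⁴⁴ s = 5.15 × 10⁻⁴⁰ s

5.15 × 10⁻⁴⁰ s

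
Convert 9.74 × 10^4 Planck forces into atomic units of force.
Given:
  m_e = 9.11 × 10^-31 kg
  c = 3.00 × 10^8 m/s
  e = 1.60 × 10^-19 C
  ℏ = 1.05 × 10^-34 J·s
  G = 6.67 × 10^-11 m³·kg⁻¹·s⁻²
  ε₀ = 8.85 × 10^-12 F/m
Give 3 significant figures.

1.42 × 10^56

Planck force: F_P = c⁴/G = 1.21 × 10^44 N
atomic unit of force: F_au = E_h/a₀ = m_e²e⁶/((4πε₀)³ℏ⁴) = 8.33 × 10^-8 N
9.74 × 10^4 × 1.21 × 10^44 / 8.33 × 10^-8 = 1.42 × 10^56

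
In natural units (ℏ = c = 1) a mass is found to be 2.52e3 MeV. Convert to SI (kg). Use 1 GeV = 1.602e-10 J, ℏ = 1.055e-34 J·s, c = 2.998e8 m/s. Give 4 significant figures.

4.492e-27 kg

Mass is [E]/c²; divide by c².
1 GeV → 1/c² × (1 GeV in J) = 1.782e-27 kg.
Convert the energy scale: 2.52e3 MeV = 2.52 GeV.
Result: 2.52 × 1.782e-27 = 4.492e-27 kg.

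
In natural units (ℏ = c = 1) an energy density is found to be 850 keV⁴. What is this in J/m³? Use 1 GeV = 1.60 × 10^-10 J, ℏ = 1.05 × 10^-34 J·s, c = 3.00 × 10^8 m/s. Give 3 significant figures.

1.78 × 10^16 J/m³

[E]/[L]³ = [E]⁴/(ℏc)³; restore (ℏc)⁻³.
1 GeV⁴ → 1/(ℏc)³ × (1 GeV in J)⁴ = 2.10 × 10^37 J/m³.
Convert the energy scale: 850 keV⁴ = 8.50 × 10^-22 GeV⁴.
Result: 8.50 × 10^-22 × 2.10 × 10^37 = 1.78 × 10^16 J/m³.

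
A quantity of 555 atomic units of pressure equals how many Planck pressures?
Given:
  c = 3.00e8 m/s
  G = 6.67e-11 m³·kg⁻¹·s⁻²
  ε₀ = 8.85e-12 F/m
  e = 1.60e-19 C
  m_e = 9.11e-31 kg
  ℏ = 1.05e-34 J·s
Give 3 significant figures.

3.57e-98

atomic unit of pressure: P_au = E_h/a₀³ = m_e⁴e¹⁰/((4πε₀)⁵ℏ⁸) = 3.01e13 Pa
Planck pressure: p_P = c⁷/(ℏG²) = 4.68e113 Pa
555 × 3.01e13 / 4.68e113 = 3.57e-98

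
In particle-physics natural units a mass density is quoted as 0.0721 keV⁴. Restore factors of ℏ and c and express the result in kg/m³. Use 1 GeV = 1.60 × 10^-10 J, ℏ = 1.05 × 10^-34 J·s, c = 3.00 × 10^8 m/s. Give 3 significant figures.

Mass density is [E]/(c²[L]³) = [E]⁴/(ℏ³c⁵).
1 GeV⁴ → 1/(ℏ³c⁵) × (1 GeV in J)⁴ = 2.33 × 10^20 kg/m³.
Convert the energy scale: 0.0721 keV⁴ = 7.21 × 10^-26 GeV⁴.
Result: 7.21 × 10^-26 × 2.33 × 10^20 = 1.68 × 10^-5 kg/m³.

1.68 × 10^-5 kg/m³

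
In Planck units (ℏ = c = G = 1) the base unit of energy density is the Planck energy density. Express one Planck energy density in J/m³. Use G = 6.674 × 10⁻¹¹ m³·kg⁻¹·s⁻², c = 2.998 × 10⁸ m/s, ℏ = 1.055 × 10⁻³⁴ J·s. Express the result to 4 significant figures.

u_P = c⁷/(ℏG²)
  = 2.177 × 10⁵⁹ / 4.699 × 10⁻⁵⁵
  = 4.632 × 10¹¹³ J/m³

4.632 × 10¹¹³ J/m³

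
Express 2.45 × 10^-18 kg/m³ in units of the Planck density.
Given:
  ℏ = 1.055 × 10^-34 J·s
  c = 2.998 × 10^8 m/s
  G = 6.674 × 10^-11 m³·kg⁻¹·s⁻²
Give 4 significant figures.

Planck density: ρ_P = c⁵/(ℏG²) = 5.154 × 10^96 kg/m³.
2.45 × 10^-18 / 5.154 × 10^96 = 4.754 × 10^-115

4.754 × 10^-115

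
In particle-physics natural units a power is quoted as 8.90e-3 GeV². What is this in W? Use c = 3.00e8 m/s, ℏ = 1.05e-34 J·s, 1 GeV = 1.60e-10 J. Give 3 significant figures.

Power is [E]/[T] = [E]²/ℏ.
1 GeV² → 1/ℏ × (1 GeV in J)² = 2.44e14 W.
Result: 8.90e-3 × 2.44e14 = 2.17e12 W.

2.17e12 W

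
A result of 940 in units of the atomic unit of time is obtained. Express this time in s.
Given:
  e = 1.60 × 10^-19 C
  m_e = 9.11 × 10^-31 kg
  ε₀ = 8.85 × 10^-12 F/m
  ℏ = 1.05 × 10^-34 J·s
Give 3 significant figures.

One atomic unit of time: τ_au = (4πε₀)²ℏ³/(m_e e⁴) = 2.40 × 10^-17 s.
940 × 2.40 × 10^-17 s = 2.25 × 10^-14 s

2.25 × 10^-14 s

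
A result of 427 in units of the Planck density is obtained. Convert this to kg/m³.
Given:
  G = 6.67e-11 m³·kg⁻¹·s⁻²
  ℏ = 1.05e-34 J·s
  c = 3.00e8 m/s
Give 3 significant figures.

One Planck density: ρ_P = c⁵/(ℏG²) = 5.20e96 kg/m³.
427 × 5.20e96 kg/m³ = 2.22e99 kg/m³

2.22e99 kg/m³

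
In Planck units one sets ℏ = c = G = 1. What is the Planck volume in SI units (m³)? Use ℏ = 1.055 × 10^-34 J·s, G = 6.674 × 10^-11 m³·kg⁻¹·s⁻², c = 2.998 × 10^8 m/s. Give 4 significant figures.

V_P = (ℏG/c³)^(3/2)
  = √(1.784 × 10^-209)
  = 4.224 × 10^-105 m³

4.224 × 10^-105 m³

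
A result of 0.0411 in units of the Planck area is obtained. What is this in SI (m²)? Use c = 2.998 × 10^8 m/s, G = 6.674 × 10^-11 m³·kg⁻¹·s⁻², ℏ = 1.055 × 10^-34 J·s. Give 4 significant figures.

One Planck area: A_P = ℏG/c³ = 2.613 × 10^-70 m².
0.0411 × 2.613 × 10^-70 m² = 1.074 × 10^-71 m²

1.074 × 10^-71 m²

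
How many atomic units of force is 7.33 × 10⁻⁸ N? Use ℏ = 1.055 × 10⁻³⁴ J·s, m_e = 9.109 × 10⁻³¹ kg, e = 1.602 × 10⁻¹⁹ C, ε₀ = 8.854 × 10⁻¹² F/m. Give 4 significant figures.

atomic unit of force: F_au = E_h/a₀ = m_e²e⁶/((4πε₀)³ℏ⁴) = 8.220 × 10⁻⁸ N.
7.33 × 10⁻⁸ / 8.220 × 10⁻⁸ = 0.8918

0.8918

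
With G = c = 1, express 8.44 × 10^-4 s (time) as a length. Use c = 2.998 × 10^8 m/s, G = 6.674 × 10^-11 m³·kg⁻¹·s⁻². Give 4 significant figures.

2.530 × 10^5 m

Time → length via c.
8.44 × 10^-4 s × (c) = 2.530 × 10^5 m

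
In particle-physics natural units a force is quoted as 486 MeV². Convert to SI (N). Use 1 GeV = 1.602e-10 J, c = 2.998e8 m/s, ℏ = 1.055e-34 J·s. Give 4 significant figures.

394.3 N

Force is [E]/[L] = [E]²/(ℏc); restore (ℏc)⁻¹.
1 GeV² → 1/(ℏc) × (1 GeV in J)² = 8.114e5 N.
Convert the energy scale: 486 MeV² = 4.86e-4 GeV².
Result: 4.86e-4 × 8.114e5 = 394.3 N.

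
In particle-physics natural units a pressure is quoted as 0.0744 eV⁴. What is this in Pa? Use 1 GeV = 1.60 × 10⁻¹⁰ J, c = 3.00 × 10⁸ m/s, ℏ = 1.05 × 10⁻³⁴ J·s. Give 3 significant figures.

1.56 Pa

Pressure is [E]/[L]³ = [E]⁴/(ℏc)³.
1 GeV⁴ → 1/(ℏc)³ × (1 GeV in J)⁴ = 2.10 × 10³⁷ Pa.
Convert the energy scale: 0.0744 eV⁴ = 7.44 × 10⁻³⁸ GeV⁴.
Result: 7.44 × 10⁻³⁸ × 2.10 × 10³⁷ = 1.56 Pa.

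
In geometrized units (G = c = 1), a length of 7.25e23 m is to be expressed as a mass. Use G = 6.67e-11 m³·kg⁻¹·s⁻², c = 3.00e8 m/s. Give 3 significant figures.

Length → mass via c²/G.
7.25e23 m × (c²/G) = 9.78e50 kg

9.78e50 kg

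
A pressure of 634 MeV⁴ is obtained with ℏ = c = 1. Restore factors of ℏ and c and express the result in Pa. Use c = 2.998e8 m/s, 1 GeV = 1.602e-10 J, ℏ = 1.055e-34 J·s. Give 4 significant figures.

1.320e28 Pa

Pressure is [E]/[L]³ = [E]⁴/(ℏc)³.
1 GeV⁴ → 1/(ℏc)³ × (1 GeV in J)⁴ = 2.082e37 Pa.
Convert the energy scale: 634 MeV⁴ = 6.34e-10 GeV⁴.
Result: 6.34e-10 × 2.082e37 = 1.320e28 Pa.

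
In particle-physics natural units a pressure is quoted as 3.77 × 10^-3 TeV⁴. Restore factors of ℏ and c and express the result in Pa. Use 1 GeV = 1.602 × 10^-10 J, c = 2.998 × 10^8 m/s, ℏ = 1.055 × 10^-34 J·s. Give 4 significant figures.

Pressure is [E]/[L]³ = [E]⁴/(ℏc)³.
1 GeV⁴ → 1/(ℏc)³ × (1 GeV in J)⁴ = 2.082 × 10^37 Pa.
Convert the energy scale: 3.77 × 10^-3 TeV⁴ = 3.77 × 10^9 GeV⁴.
Result: 3.77 × 10^9 × 2.082 × 10^37 = 7.848 × 10^46 Pa.

7.848 × 10^46 Pa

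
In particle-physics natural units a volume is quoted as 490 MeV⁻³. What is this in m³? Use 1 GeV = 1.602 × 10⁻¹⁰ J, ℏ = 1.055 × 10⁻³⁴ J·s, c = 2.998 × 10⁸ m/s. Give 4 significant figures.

3.771 × 10⁻³⁶ m³

Volume is [L]³ = [E]⁻³·(ℏc)³.
1 GeV⁻³ → (ℏc)³ × (1 GeV in J)⁻³ = 7.696 × 10⁻⁴⁸ m³.
Convert the energy scale: 490 MeV⁻³ = 4.90 × 10¹¹ GeV⁻³.
Result: 4.90 × 10¹¹ × 7.696 × 10⁻⁴⁸ = 3.771 × 10⁻³⁶ m³.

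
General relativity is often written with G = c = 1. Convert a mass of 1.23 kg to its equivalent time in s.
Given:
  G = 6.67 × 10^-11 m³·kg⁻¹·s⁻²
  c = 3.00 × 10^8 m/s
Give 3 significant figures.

Mass → time via G/c³.
1.23 kg × (G/c³) = 3.04 × 10^-36 s

3.04 × 10^-36 s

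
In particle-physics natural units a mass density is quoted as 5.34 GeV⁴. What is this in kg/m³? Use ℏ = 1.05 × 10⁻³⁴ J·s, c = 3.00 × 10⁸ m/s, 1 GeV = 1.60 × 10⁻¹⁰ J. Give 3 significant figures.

1.24 × 10²¹ kg/m³

Mass density is [E]/(c²[L]³) = [E]⁴/(ℏ³c⁵).
1 GeV⁴ → 1/(ℏ³c⁵) × (1 GeV in J)⁴ = 2.33 × 10²⁰ kg/m³.
Result: 5.34 × 2.33 × 10²⁰ = 1.24 × 10²¹ kg/m³.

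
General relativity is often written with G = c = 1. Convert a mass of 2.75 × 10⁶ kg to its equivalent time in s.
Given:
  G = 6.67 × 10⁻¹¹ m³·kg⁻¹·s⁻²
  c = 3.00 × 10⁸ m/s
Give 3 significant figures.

Mass → time via G/c³.
2.75 × 10⁶ kg × (G/c³) = 6.79 × 10⁻³⁰ s

6.79 × 10⁻³⁰ s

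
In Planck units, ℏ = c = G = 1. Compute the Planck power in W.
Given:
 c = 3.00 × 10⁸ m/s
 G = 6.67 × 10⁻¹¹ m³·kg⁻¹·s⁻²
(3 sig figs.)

Dimensional analysis gives P_P = c⁵/G.
  = 2.43 × 10⁴² / 6.67 × 10⁻¹¹
  = 3.64 × 10⁵² W

3.64 × 10⁵² W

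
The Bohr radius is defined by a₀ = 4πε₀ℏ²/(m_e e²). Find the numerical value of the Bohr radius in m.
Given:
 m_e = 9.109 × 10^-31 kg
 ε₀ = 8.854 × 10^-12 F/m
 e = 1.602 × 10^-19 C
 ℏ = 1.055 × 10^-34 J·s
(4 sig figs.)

5.297 × 10^-11 m

a₀ = 4πε₀ℏ²/(m_e e²)
  = 1.238 × 10^-78 / 2.338 × 10^-68
  = 5.297 × 10^-11 m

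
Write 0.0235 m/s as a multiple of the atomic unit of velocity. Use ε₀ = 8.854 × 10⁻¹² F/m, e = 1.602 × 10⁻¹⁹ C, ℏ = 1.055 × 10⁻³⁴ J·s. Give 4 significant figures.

atomic unit of velocity: v_au = e²/(4πε₀ℏ) = 2.186 × 10⁶ m/s.
0.0235 / 2.186 × 10⁶ = 1.075 × 10⁻⁸

1.075 × 10⁻⁸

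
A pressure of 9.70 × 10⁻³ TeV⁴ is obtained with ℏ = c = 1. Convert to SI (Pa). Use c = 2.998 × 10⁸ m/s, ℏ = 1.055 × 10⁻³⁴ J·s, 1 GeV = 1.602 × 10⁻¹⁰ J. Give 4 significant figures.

2.019 × 10⁴⁷ Pa

Pressure is [E]/[L]³ = [E]⁴/(ℏc)³.
1 GeV⁴ → 1/(ℏc)³ × (1 GeV in J)⁴ = 2.082 × 10³⁷ Pa.
Convert the energy scale: 9.70 × 10⁻³ TeV⁴ = 9.70 × 10⁹ GeV⁴.
Result: 9.70 × 10⁹ × 2.082 × 10³⁷ = 2.019 × 10⁴⁷ Pa.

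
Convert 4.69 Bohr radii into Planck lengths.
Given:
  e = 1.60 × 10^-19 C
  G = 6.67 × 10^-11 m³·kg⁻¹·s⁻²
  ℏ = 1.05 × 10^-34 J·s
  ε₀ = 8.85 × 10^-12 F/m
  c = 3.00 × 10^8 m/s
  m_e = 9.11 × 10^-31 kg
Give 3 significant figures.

Bohr radius: a₀ = 4πε₀ℏ²/(m_e e²) = 5.26 × 10^-11 m
Planck length: ℓ_P = √(ℏG/c³) = 1.61 × 10^-35 m
4.69 × 5.26 × 10^-11 / 1.61 × 10^-35 = 1.53 × 10^25

1.53 × 10^25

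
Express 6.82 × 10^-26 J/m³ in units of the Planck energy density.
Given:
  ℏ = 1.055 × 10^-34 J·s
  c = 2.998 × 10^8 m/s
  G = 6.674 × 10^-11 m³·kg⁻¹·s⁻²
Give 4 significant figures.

Planck energy density: u_P = c⁷/(ℏG²) = 4.632 × 10^113 J/m³.
6.82 × 10^-26 / 4.632 × 10^113 = 1.472 × 10^-139

1.472 × 10^-139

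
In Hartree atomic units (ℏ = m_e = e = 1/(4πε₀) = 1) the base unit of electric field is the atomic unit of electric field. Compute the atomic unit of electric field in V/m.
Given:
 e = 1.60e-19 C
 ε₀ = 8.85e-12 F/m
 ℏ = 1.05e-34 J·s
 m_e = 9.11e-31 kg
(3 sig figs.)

5.20e11 V/m

E_au = E_h/(e a₀) = m_e²e⁵/((4πε₀)³ℏ⁴)
E_h = 4.38e-18 J
a₀ = 5.26e-11 m
E_h/(e·a₀) = 5.20e11 V/m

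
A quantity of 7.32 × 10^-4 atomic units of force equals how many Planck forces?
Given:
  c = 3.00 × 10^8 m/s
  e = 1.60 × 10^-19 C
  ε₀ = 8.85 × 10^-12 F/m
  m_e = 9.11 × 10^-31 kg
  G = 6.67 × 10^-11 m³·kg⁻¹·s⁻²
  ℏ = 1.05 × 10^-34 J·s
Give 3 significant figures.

5.02 × 10^-55

atomic unit of force: F_au = E_h/a₀ = m_e²e⁶/((4πε₀)³ℏ⁴) = 8.33 × 10^-8 N
Planck force: F_P = c⁴/G = 1.21 × 10^44 N
7.32 × 10^-4 × 8.33 × 10^-8 / 1.21 × 10^44 = 5.02 × 10^-55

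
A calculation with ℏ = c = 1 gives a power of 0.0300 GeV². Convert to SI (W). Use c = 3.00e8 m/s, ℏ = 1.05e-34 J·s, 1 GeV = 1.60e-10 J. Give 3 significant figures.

Power is [E]/[T] = [E]²/ℏ.
1 GeV² → 1/ℏ × (1 GeV in J)² = 2.44e14 W.
Result: 0.0300 × 2.44e14 = 7.31e12 W.

7.31e12 W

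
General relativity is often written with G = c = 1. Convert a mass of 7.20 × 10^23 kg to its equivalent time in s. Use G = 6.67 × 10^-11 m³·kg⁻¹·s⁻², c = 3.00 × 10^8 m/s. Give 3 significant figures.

1.78 × 10^-12 s

Mass → time via G/c³.
7.20 × 10^23 kg × (G/c³) = 1.78 × 10^-12 s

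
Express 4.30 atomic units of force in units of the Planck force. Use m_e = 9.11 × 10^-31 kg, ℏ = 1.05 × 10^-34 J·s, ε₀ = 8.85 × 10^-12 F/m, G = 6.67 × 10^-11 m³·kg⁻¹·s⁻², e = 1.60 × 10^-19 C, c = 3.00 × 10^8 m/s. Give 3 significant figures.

atomic unit of force: F_au = E_h/a₀ = m_e²e⁶/((4πε₀)³ℏ⁴) = 8.33 × 10^-8 N
Planck force: F_P = c⁴/G = 1.21 × 10^44 N
4.30 × 8.33 × 10^-8 / 1.21 × 10^44 = 2.95 × 10^-51

2.95 × 10^-51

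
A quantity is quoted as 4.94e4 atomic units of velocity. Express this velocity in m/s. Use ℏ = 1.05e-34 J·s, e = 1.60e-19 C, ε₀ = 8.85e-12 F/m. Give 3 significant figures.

1.08e11 m/s

One atomic unit of velocity: v_au = e²/(4πε₀ℏ) = 2.19e6 m/s.
4.94e4 × 2.19e6 m/s = 1.08e11 m/s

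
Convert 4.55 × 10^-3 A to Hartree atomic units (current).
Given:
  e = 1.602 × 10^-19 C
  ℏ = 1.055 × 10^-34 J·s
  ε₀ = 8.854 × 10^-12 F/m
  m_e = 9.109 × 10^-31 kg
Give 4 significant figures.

0.6882

atomic unit of electric current: I_au = e E_h/ℏ = m_e e⁵/((4πε₀)²ℏ³) = 6.612 × 10^-3 A.
4.55 × 10^-3 / 6.612 × 10^-3 = 0.6882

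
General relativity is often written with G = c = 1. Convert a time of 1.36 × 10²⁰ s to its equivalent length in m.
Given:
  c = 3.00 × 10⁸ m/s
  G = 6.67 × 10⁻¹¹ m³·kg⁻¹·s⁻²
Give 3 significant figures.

Time → length via c.
1.36 × 10²⁰ s × (c) = 4.08 × 10²⁸ m

4.08 × 10²⁸ m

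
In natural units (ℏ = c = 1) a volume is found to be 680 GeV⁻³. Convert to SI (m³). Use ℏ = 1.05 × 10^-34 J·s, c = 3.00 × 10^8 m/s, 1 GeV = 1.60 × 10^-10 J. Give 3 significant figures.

Volume is [L]³ = [E]⁻³·(ℏc)³.
1 GeV⁻³ → (ℏc)³ × (1 GeV in J)⁻³ = 7.63 × 10^-48 m³.
Result: 680 × 7.63 × 10^-48 = 5.19 × 10^-45 m³.

5.19 × 10^-45 m³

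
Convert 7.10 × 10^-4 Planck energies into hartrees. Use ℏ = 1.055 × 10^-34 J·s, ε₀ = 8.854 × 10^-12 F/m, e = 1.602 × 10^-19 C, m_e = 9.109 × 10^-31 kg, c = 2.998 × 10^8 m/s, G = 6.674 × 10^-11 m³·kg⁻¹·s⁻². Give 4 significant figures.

3.190 × 10^23

Planck energy: E_P = √(ℏc⁵/G) = 1.957 × 10^9 J
hartree: E_h = m_e e⁴/(4πε₀ℏ)² = 4.354 × 10^-18 J
7.10 × 10^-4 × 1.957 × 10^9 / 4.354 × 10^-18 = 3.190 × 10^23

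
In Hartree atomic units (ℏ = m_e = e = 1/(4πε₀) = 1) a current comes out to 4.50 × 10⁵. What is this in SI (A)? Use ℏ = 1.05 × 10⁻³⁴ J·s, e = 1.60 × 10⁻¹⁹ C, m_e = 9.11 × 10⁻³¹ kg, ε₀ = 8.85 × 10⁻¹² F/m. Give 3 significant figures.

3.00 × 10³ A

One atomic unit of electric current: I_au = e E_h/ℏ = m_e e⁵/((4πε₀)²ℏ³) = 6.67 × 10⁻³ A.
4.50 × 10⁵ × 6.67 × 10⁻³ A = 3.00 × 10³ A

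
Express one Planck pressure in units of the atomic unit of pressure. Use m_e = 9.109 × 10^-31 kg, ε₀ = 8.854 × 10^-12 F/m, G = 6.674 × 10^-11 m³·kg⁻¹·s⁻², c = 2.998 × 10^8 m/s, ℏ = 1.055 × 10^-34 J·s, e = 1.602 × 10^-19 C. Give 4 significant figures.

Planck pressure: p_P = c⁷/(ℏG²) = 4.632 × 10^113 Pa
atomic unit of pressure: P_au = E_h/a₀³ = m_e⁴e¹⁰/((4πε₀)⁵ℏ⁸) = 2.929 × 10^13 Pa
ratio = 4.632 × 10^113 / 2.929 × 10^13 = 1.581 × 10^100

1.581 × 10^100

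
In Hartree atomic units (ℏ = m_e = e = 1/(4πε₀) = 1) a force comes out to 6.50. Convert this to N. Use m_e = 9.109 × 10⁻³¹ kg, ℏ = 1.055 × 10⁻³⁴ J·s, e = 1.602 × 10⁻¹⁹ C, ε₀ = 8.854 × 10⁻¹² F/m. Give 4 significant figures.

One atomic unit of force: F_au = E_h/a₀ = m_e²e⁶/((4πε₀)³ℏ⁴) = 8.220 × 10⁻⁸ N.
6.50 × 8.220 × 10⁻⁸ N = 5.343 × 10⁻⁷ N

5.343 × 10⁻⁷ N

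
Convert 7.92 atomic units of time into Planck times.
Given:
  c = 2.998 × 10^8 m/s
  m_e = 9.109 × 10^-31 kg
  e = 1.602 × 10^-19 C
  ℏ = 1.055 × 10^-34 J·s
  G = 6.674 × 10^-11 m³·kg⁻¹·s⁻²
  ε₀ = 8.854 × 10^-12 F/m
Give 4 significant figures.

atomic unit of time: τ_au = (4πε₀)²ℏ³/(m_e e⁴) = 2.423 × 10^-17 s
Planck time: t_P = √(ℏG/c⁵) = 5.392 × 10^-44 s
7.92 × 2.423 × 10^-17 / 5.392 × 10^-44 = 3.559 × 10^27

3.559 × 10^27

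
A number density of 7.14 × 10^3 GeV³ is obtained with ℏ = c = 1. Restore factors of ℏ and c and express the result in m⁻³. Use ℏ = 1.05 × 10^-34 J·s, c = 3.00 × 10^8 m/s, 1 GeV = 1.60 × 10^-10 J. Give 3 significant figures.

9.36 × 10^50 m⁻³

Number density is [L]⁻³ = [E]³/(ℏc)³.
1 GeV³ → 1/(ℏc)³ × (1 GeV in J)³ = 1.31 × 10^47 m⁻³.
Result: 7.14 × 10^3 × 1.31 × 10^47 = 9.36 × 10^50 m⁻³.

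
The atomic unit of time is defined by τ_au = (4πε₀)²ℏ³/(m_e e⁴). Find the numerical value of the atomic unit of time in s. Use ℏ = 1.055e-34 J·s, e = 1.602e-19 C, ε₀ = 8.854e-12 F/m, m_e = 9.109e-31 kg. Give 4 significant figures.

2.423e-17 s

τ_au = (4πε₀)²ℏ³/(m_e e⁴)
E_h = 4.354e-18 J
ℏ/E_h = 2.423e-17 s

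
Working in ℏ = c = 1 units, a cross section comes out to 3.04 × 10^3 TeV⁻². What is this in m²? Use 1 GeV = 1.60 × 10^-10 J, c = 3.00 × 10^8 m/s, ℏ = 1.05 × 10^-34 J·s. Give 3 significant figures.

Area is [L]² = [E]⁻²·(ℏc)²; restore (ℏc)².
1 GeV⁻² → (ℏc)² × (1 GeV in J)⁻² = 3.88 × 10^-32 m².
Convert the energy scale: 3.04 × 10^3 TeV⁻² = 3.04 × 10^-3 GeV⁻².
Result: 3.04 × 10^-3 × 3.88 × 10^-32 = 1.18 × 10^-34 m².

1.18 × 10^-34 m²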